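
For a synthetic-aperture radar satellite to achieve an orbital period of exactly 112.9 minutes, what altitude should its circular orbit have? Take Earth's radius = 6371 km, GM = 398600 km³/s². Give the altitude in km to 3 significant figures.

T = 112.9 min = 6774.0 s.
From T = 2π√(a³/μ): a = (μ T²/4π²)^(1/3) = (398600 × 6774.0² / 4π²)^(1/3) = 7738 km.
Altitude h = a − R = 7738 − 6371 = 1367 km.

1370 km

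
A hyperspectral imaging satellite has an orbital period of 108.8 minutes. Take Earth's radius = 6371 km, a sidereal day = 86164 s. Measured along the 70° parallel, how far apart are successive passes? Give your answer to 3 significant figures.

1040 km

T = 108.8 min = 6528.0 s.
Node shift per orbit = (6528.0/86164) × 360° = 27.27°.
Equatorial spacing = 27.27 × 111.2 km/° = 3033 km.
At 70° latitude, spacing = 3033 × cos(70°) = 1037 km.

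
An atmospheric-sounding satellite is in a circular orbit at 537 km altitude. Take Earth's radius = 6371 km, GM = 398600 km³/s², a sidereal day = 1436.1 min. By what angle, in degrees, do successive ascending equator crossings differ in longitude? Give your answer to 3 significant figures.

23.9°

Semi-major axis a = 6371 + 537 = 6908 km. Period T = 2π√(a³/μ) = 2π√(6908³/398600) = 5714.0 s = 95.23 min.
During one orbit Earth rotates (5714.0 / 86166) × 360° = 23.87°.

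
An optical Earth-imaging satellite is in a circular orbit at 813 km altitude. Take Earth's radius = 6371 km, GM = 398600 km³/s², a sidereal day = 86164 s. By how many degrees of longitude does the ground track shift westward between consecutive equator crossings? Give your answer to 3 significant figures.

Semi-major axis a = 6371 + 813 = 7184 km. Period T = 2π√(a³/μ) = 2π√(7184³/398600) = 6059.8 s = 101.00 min.
During one orbit Earth rotates (6059.8 / 86164) × 360° = 25.32°.

25.3°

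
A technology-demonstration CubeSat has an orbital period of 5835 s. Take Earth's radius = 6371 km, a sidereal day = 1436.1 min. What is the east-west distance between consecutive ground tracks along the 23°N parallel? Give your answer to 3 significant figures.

Node shift per orbit = (5835.0/86166) × 360° = 24.38°.
Equatorial spacing = 24.38 × 111.2 km/° = 2711 km.
At 23° latitude, spacing = 2711 × cos(23°) = 2495 km.

2500 km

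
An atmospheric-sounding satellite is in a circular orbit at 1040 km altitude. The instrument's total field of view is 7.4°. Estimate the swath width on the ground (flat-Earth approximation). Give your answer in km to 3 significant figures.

135 km

Half-angle = 7.4°/2 = 3.7°.
Swath width ≈ 2h·tan(θ/2) = 2 × 1040 × tan(3.7°) = 134.5 km.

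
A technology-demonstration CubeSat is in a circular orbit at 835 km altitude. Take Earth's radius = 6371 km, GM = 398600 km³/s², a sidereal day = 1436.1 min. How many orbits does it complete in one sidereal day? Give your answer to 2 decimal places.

Semi-major axis a = 6371 + 835 = 7206 km. Period T = 2π√(a³/μ) = 2π√(7206³/398600) = 6087.7 s = 101.46 min.
Orbits per sidereal day = 86166 / 6087.7 = 14.154.

14.15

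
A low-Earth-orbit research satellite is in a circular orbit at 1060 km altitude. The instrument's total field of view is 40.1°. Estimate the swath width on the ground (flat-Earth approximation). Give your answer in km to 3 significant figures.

774 km

Half-angle = 40.1°/2 = 20.05°.
Swath width ≈ 2h·tan(θ/2) = 2 × 1060 × tan(20.05°) = 773.7 km.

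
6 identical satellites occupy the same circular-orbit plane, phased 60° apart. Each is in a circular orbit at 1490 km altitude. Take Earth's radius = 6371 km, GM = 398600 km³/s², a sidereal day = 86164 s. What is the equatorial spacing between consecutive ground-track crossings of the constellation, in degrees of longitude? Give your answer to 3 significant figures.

4.83°

Semi-major axis a = 6371 + 1490 = 7861 km. Period T = 2π√(a³/μ) = 2π√(7861³/398600) = 6936.3 s = 115.61 min.
Single-satellite node shift = (6936.3/86164) × 360° = 28.98°.
With 6 satellites evenly phased, successive equator crossings are 28.98/6 = 4.830° apart.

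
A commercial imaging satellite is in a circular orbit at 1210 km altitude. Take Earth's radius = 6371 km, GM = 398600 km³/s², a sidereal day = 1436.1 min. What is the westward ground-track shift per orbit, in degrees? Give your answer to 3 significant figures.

27.4°

Semi-major axis a = 6371 + 1210 = 7581 km. Period T = 2π√(a³/μ) = 2π√(7581³/398600) = 6569.0 s = 109.48 min.
During one orbit Earth rotates (6569.0 / 86166) × 360° = 27.45°.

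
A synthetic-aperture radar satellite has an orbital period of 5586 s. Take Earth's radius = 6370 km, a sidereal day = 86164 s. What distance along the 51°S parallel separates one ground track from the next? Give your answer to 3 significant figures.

Node shift per orbit = (5586.0/86164) × 360° = 23.34°.
Equatorial spacing = 23.34 × 111.2 km/° = 2595 km.
At 51° latitude, spacing = 2595 × cos(51°) = 1633 km.

1630 km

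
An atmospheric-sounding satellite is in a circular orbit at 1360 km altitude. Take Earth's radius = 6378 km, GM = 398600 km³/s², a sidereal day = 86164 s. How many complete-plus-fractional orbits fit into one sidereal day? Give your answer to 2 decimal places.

12.72

Semi-major axis a = 6378 + 1360 = 7738 km. Period T = 2π√(a³/μ) = 2π√(7738³/398600) = 6774.1 s = 112.90 min.
Orbits per sidereal day = 86164 / 6774.1 = 12.720.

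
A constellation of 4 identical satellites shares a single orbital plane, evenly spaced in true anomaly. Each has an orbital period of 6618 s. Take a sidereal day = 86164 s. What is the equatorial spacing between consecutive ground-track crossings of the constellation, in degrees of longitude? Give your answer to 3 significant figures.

6.91°

Single-satellite node shift = (6618.0/86164) × 360° = 27.65°.
With 4 satellites evenly phased, successive equator crossings are 27.65/4 = 6.913° apart.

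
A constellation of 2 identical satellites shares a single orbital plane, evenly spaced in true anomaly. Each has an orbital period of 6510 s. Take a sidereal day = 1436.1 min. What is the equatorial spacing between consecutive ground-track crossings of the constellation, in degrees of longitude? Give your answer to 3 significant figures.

13.6°

Single-satellite node shift = (6510.0/86166) × 360° = 27.20°.
With 2 satellites evenly phased, successive equator crossings are 27.20/2 = 13.599° apart.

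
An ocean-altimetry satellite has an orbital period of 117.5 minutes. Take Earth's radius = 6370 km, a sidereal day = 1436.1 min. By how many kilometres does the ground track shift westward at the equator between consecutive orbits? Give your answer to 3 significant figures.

3270 km

T = 117.5 min = 7050.0 s.
During one orbit Earth rotates (7050.0 / 86166) × 360° = 29.45°.
At the equator that is 29.45° × (2π·6370/360) km/° = 29.45 × 111.2 = 3275 km.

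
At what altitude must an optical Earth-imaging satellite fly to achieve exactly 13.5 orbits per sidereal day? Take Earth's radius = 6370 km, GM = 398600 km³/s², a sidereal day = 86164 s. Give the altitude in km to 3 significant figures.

Required period T = 86164 / 13.5 = 6382.5 s.
From T = 2π√(a³/μ): a = (μ T²/4π²)^(1/3) = (398600 × 6382.5² / 4π²)^(1/3) = 7437 km.
Altitude h = a − R = 7437 − 6370 = 1067 km.

1070 km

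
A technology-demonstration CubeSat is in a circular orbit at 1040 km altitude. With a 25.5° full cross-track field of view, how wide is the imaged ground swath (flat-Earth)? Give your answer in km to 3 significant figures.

Half-angle = 25.5°/2 = 12.75°.
Swath width ≈ 2h·tan(θ/2) = 2 × 1040 × tan(12.75°) = 470.7 km.

471 km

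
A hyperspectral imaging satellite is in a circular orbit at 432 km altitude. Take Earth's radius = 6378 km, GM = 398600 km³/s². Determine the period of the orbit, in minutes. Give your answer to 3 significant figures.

93.2 min

Semi-major axis a = 6378 + 432 = 6810 km. Period T = 2π√(a³/μ) = 2π√(6810³/398600) = 5592.8 s = 93.21 min.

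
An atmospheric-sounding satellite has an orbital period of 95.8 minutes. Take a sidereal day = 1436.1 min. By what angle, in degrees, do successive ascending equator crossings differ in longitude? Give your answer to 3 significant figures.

24.0°

T = 95.8 min = 5748.0 s.
During one orbit Earth rotates (5748.0 / 86166) × 360° = 24.02°.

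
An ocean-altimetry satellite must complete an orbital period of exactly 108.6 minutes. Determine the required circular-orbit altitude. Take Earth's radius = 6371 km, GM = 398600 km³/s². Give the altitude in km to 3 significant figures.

1170 km

T = 108.6 min = 6516.0 s.
From T = 2π√(a³/μ): a = (μ T²/4π²)^(1/3) = (398600 × 6516.0² / 4π²)^(1/3) = 7540 km.
Altitude h = a − R = 7540 − 6371 = 1169 km.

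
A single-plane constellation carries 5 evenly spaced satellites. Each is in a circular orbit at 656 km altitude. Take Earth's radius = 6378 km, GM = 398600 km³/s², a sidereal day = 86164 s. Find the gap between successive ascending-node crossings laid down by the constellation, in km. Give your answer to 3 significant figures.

546 km

Semi-major axis a = 6378 + 656 = 7034 km. Period T = 2π√(a³/μ) = 2π√(7034³/398600) = 5871.0 s = 97.85 min.
Single-satellite node shift = (5871.0/86164) × 360° = 24.53°.
With 5 satellites evenly phased, successive equator crossings are 24.53/5 = 4.906° apart.
That is 4.906 × 111.3 = 546 km at the equator.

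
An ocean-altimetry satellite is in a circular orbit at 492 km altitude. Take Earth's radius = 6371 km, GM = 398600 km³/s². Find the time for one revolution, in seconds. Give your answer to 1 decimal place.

5658.3 seconds

Semi-major axis a = 6371 + 492 = 6863 km. Period T = 2π√(a³/μ) = 2π√(6863³/398600) = 5658.3 s = 94.30 min.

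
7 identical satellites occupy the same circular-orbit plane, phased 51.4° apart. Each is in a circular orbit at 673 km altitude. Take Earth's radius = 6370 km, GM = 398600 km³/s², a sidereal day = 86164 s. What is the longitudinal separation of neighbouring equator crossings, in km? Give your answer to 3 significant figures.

390 km

Semi-major axis a = 6370 + 673 = 7043 km. Period T = 2π√(a³/μ) = 2π√(7043³/398600) = 5882.3 s = 98.04 min.
Single-satellite node shift = (5882.3/86164) × 360° = 24.58°.
With 7 satellites evenly phased, successive equator crossings are 24.58/7 = 3.511° apart.
That is 3.511 × 111.2 = 390 km at the equator.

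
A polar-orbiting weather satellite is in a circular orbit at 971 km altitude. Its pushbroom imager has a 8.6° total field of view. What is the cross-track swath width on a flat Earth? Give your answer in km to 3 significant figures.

146 km

Half-angle = 8.6°/2 = 4.3°.
Swath width ≈ 2h·tan(θ/2) = 2 × 971 × tan(4.3°) = 146.0 km.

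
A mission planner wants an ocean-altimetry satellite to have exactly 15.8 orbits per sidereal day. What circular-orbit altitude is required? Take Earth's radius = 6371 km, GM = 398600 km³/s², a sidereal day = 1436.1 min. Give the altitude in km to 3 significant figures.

Required period T = 86166 / 15.8 = 5453.5 s.
From T = 2π√(a³/μ): a = (μ T²/4π²)^(1/3) = (398600 × 5453.5² / 4π²)^(1/3) = 6696 km.
Altitude h = a − R = 6696 − 6371 = 325 km.

325 km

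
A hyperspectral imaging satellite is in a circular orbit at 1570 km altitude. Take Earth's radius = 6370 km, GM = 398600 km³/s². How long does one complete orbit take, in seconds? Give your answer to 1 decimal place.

7041.1 seconds

Semi-major axis a = 6370 + 1570 = 7940 km. Period T = 2π√(a³/μ) = 2π√(7940³/398600) = 7041.1 s = 117.35 min.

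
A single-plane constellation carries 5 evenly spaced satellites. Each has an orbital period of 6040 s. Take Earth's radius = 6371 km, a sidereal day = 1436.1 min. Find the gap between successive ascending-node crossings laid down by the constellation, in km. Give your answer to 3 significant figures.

561 km

Single-satellite node shift = (6040.0/86166) × 360° = 25.24°.
With 5 satellites evenly phased, successive equator crossings are 25.24/5 = 5.047° apart.
That is 5.047 × 111.2 = 561 km at the equator.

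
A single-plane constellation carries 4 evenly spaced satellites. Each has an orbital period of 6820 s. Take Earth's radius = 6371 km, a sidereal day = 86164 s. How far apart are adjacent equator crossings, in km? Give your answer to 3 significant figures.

792 km

Single-satellite node shift = (6820.0/86164) × 360° = 28.49°.
With 4 satellites evenly phased, successive equator crossings are 28.49/4 = 7.124° apart.
That is 7.124 × 111.2 = 792 km at the equator.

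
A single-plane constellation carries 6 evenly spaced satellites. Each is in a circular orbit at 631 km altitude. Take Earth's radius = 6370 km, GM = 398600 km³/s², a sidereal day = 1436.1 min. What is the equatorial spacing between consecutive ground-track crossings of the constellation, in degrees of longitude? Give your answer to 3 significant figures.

Semi-major axis a = 6370 + 631 = 7001 km. Period T = 2π√(a³/μ) = 2π√(7001³/398600) = 5829.8 s = 97.16 min.
Single-satellite node shift = (5829.8/86166) × 360° = 24.36°.
With 6 satellites evenly phased, successive equator crossings are 24.36/6 = 4.059° apart.

4.06°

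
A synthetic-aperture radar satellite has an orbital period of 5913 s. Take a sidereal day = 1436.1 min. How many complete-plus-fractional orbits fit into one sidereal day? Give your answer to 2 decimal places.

Orbits per sidereal day = 86166 / 5913.0 = 14.572.

14.57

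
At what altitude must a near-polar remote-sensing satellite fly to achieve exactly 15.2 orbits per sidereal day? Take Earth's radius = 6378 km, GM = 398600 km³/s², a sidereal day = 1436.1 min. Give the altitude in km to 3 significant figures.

Required period T = 86166 / 15.2 = 5668.8 s.
From T = 2π√(a³/μ): a = (μ T²/4π²)^(1/3) = (398600 × 5668.8² / 4π²)^(1/3) = 6872 km.
Altitude h = a − R = 6872 − 6378 = 494 km.

494 km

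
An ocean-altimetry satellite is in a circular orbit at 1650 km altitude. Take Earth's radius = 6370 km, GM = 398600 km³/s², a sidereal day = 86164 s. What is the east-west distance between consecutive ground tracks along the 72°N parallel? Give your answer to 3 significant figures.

Semi-major axis a = 6370 + 1650 = 8020 km. Period T = 2π√(a³/μ) = 2π√(8020³/398600) = 7147.8 s = 119.13 min.
Node shift per orbit = (7147.8/86164) × 360° = 29.86°.
Equatorial spacing = 29.86 × 111.2 km/° = 3320 km.
At 72° latitude, spacing = 3320 × cos(72°) = 1026 km.

1030 km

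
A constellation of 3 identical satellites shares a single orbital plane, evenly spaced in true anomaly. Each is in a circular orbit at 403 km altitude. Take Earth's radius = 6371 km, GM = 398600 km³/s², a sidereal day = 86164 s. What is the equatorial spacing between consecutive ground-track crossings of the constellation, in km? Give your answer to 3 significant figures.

Semi-major axis a = 6371 + 403 = 6774 km. Period T = 2π√(a³/μ) = 2π√(6774³/398600) = 5548.5 s = 92.48 min.
Single-satellite node shift = (5548.5/86164) × 360° = 23.18°.
With 3 satellites evenly phased, successive equator crossings are 23.18/3 = 7.727° apart.
That is 7.727 × 111.2 = 859 km at the equator.

859 km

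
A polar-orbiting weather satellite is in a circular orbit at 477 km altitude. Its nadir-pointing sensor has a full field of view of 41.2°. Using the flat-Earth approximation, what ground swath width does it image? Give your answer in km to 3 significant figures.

Half-angle = 41.2°/2 = 20.6°.
Swath width ≈ 2h·tan(θ/2) = 2 × 477 × tan(20.6°) = 358.6 km.

359 km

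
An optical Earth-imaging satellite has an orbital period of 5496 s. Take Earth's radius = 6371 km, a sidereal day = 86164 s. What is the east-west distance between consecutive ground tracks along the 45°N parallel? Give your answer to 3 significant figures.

1810 km

Node shift per orbit = (5496.0/86164) × 360° = 22.96°.
Equatorial spacing = 22.96 × 111.2 km/° = 2553 km.
At 45° latitude, spacing = 2553 × cos(45°) = 1805 km.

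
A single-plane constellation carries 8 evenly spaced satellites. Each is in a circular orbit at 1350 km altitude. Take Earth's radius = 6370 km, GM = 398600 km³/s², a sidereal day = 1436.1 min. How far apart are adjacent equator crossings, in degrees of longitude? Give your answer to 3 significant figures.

3.53°

Semi-major axis a = 6370 + 1350 = 7720 km. Period T = 2π√(a³/μ) = 2π√(7720³/398600) = 6750.5 s = 112.51 min.
Single-satellite node shift = (6750.5/86166) × 360° = 28.20°.
With 8 satellites evenly phased, successive equator crossings are 28.20/8 = 3.525° apart.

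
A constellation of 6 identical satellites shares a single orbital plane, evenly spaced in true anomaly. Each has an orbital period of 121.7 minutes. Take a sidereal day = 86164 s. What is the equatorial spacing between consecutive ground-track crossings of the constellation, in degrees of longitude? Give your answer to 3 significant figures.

T = 121.7 min = 7302.0 s.
Single-satellite node shift = (7302.0/86164) × 360° = 30.51°.
With 6 satellites evenly phased, successive equator crossings are 30.51/6 = 5.085° apart.

5.08°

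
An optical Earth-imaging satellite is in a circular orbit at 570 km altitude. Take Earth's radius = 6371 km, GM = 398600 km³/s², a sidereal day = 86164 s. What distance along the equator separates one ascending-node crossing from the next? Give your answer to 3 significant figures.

2670 km

Semi-major axis a = 6371 + 570 = 6941 km. Period T = 2π√(a³/μ) = 2π√(6941³/398600) = 5755.0 s = 95.92 min.
During one orbit Earth rotates (5755.0 / 86164) × 360° = 24.04°.
At the equator that is 24.04° × (2π·6371/360) km/° = 24.04 × 111.2 = 2674 km.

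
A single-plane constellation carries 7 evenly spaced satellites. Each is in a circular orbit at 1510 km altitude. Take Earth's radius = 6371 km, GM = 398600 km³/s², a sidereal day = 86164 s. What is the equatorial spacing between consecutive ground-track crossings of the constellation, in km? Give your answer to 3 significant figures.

Semi-major axis a = 6371 + 1510 = 7881 km. Period T = 2π√(a³/μ) = 2π√(7881³/398600) = 6962.8 s = 116.05 min.
Single-satellite node shift = (6962.8/86164) × 360° = 29.09°.
With 7 satellites evenly phased, successive equator crossings are 29.09/7 = 4.156° apart.
That is 4.156 × 111.2 = 462 km at the equator.

462 km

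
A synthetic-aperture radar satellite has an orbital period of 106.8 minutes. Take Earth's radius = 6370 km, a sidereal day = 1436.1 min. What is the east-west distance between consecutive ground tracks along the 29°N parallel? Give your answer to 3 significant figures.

2600 km

T = 106.8 min = 6408.0 s.
Node shift per orbit = (6408.0/86166) × 360° = 26.77°.
Equatorial spacing = 26.77 × 111.2 km/° = 2976 km.
At 29° latitude, spacing = 2976 × cos(29°) = 2603 km.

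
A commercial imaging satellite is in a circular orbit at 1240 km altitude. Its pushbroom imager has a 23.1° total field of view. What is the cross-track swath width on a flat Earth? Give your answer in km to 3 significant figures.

Half-angle = 23.1°/2 = 11.55°.
Swath width ≈ 2h·tan(θ/2) = 2 × 1240 × tan(11.55°) = 506.8 km.

507 km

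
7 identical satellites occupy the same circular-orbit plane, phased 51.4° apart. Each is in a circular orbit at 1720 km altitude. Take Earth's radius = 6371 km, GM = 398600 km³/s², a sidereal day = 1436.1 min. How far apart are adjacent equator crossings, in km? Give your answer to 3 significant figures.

Semi-major axis a = 6371 + 1720 = 8091 km. Period T = 2π√(a³/μ) = 2π√(8091³/398600) = 7242.9 s = 120.72 min.
Single-satellite node shift = (7242.9/86166) × 360° = 30.26°.
With 7 satellites evenly phased, successive equator crossings are 30.26/7 = 4.323° apart.
That is 4.323 × 111.2 = 481 km at the equator.

481 km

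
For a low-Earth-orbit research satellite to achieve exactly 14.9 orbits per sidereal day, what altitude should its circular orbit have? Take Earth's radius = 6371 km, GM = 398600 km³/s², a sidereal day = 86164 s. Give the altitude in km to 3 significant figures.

592 km

Required period T = 86164 / 14.9 = 5782.8 s.
From T = 2π√(a³/μ): a = (μ T²/4π²)^(1/3) = (398600 × 5782.8² / 4π²)^(1/3) = 6963 km.
Altitude h = a − R = 6963 − 6371 = 592 km.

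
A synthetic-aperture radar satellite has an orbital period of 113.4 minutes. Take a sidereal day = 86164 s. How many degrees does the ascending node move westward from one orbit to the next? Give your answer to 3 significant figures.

T = 113.4 min = 6804.0 s.
During one orbit Earth rotates (6804.0 / 86164) × 360° = 28.43°.

28.4°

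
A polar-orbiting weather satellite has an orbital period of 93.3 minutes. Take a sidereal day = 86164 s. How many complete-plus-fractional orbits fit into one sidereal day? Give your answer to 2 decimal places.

T = 93.3 min = 5598.0 s.
Orbits per sidereal day = 86164 / 5598.0 = 15.392.

15.39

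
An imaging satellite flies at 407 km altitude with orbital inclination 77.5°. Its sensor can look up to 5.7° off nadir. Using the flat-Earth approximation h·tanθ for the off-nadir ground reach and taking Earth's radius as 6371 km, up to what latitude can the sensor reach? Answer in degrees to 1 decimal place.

77.9°

For a prograde orbit the ground track reaches latitude ±i = ±77.5°.
Sensor half-swath on the ground ≈ 407·tan(5.7°) = 41 km = 0.37° of latitude.
Maximum observable latitude ≈ 77.5 + 0.37 = 77.9°.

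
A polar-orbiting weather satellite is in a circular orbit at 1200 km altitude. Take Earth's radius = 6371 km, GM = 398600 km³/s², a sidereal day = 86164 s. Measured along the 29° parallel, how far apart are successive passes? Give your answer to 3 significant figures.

Semi-major axis a = 6371 + 1200 = 7571 km. Period T = 2π√(a³/μ) = 2π√(7571³/398600) = 6556.0 s = 109.27 min.
Node shift per orbit = (6556.0/86164) × 360° = 27.39°.
Equatorial spacing = 27.39 × 111.2 km/° = 3046 km.
At 29° latitude, spacing = 3046 × cos(29°) = 2664 km.

2660 km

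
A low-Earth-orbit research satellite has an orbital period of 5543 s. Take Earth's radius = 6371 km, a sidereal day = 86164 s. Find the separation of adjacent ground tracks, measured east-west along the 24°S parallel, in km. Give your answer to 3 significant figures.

Node shift per orbit = (5543.0/86164) × 360° = 23.16°.
Equatorial spacing = 23.16 × 111.2 km/° = 2575 km.
At 24° latitude, spacing = 2575 × cos(24°) = 2353 km.

2350 km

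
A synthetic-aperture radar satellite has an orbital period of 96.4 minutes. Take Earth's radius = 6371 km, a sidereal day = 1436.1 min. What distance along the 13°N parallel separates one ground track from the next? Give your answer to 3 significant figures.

T = 96.4 min = 5784.0 s.
Node shift per orbit = (5784.0/86166) × 360° = 24.17°.
Equatorial spacing = 24.17 × 111.2 km/° = 2687 km.
At 13° latitude, spacing = 2687 × cos(13°) = 2618 km.

2620 km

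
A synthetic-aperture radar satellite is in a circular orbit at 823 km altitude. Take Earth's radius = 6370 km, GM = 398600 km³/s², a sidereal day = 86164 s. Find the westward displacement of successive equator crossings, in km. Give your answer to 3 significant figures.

2820 km

Semi-major axis a = 6370 + 823 = 7193 km. Period T = 2π√(a³/μ) = 2π√(7193³/398600) = 6071.2 s = 101.19 min.
During one orbit Earth rotates (6071.2 / 86164) × 360° = 25.37°.
At the equator that is 25.37° × (2π·6370/360) km/° = 25.37 × 111.2 = 2820 km.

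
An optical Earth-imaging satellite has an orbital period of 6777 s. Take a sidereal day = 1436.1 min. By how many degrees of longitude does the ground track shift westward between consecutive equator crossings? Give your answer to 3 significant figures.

28.3°

During one orbit Earth rotates (6777.0 / 86166) × 360° = 28.31°.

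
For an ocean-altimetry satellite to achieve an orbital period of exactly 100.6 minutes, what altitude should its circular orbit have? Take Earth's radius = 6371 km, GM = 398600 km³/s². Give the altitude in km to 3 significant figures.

794 km

T = 100.6 min = 6036.0 s.
From T = 2π√(a³/μ): a = (μ T²/4π²)^(1/3) = (398600 × 6036.0² / 4π²)^(1/3) = 7165 km.
Altitude h = a − R = 7165 − 6371 = 794 km.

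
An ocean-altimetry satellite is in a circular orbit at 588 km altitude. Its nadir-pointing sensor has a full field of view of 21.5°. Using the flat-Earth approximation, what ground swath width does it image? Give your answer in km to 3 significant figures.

Half-angle = 21.5°/2 = 10.75°.
Swath width ≈ 2h·tan(θ/2) = 2 × 588 × tan(10.75°) = 223.3 km.

223 km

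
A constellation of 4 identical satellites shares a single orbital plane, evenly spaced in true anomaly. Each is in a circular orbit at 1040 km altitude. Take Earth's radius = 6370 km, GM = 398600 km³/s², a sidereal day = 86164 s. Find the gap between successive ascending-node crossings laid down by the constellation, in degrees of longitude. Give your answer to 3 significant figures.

6.63°

Semi-major axis a = 6370 + 1040 = 7410 km. Period T = 2π√(a³/μ) = 2π√(7410³/398600) = 6348.0 s = 105.80 min.
Single-satellite node shift = (6348.0/86164) × 360° = 26.52°.
With 4 satellites evenly phased, successive equator crossings are 26.52/4 = 6.631° apart.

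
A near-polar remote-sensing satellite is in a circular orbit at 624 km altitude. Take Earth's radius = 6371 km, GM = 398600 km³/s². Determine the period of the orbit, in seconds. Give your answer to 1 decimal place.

5822.3 seconds

Semi-major axis a = 6371 + 624 = 6995 km. Period T = 2π√(a³/μ) = 2π√(6995³/398600) = 5822.3 s = 97.04 min.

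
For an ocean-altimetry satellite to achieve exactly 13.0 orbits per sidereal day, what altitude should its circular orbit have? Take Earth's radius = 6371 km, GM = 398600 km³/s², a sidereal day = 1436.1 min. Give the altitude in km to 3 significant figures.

Required period T = 86166 / 13.0 = 6628.2 s.
From T = 2π√(a³/μ): a = (μ T²/4π²)^(1/3) = (398600 × 6628.2² / 4π²)^(1/3) = 7626 km.
Altitude h = a − R = 7626 − 6371 = 1255 km.

1260 km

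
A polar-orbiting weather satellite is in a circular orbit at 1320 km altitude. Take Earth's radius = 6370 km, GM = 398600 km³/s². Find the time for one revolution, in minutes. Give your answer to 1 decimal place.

111.9 min

Semi-major axis a = 6370 + 1320 = 7690 km. Period T = 2π√(a³/μ) = 2π√(7690³/398600) = 6711.2 s = 111.85 min.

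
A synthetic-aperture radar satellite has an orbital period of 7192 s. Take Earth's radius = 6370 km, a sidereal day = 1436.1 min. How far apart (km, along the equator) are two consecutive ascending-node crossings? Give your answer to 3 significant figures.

3340 km

During one orbit Earth rotates (7192.0 / 86166) × 360° = 30.05°.
At the equator that is 30.05° × (2π·6370/360) km/° = 30.05 × 111.2 = 3341 km.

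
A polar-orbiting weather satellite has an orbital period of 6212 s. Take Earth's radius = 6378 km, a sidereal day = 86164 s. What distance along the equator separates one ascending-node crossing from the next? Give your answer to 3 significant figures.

2890 km

During one orbit Earth rotates (6212.0 / 86164) × 360° = 25.95°.
At the equator that is 25.95° × (2π·6378/360) km/° = 25.95 × 111.3 = 2889 km.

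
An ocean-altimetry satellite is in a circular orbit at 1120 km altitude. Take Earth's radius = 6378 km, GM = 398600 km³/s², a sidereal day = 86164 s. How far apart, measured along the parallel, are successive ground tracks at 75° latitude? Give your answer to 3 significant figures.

Semi-major axis a = 6378 + 1120 = 7498 km. Period T = 2π√(a³/μ) = 2π√(7498³/398600) = 6461.4 s = 107.69 min.
Node shift per orbit = (6461.4/86164) × 360° = 27.00°.
Equatorial spacing = 27.00 × 111.3 km/° = 3005 km.
At 75° latitude, spacing = 3005 × cos(75°) = 778 km.

778 km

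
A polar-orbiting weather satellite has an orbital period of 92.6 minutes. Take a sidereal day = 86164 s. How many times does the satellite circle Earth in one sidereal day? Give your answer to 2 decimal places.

T = 92.6 min = 5556.0 s.
Orbits per sidereal day = 86164 / 5556.0 = 15.508.

15.51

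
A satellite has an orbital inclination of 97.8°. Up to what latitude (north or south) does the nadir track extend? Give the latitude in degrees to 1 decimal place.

82.2°

Retrograde orbit: the ground track reaches ±(180° − i) = ±(180 − 97.8) = ±82.2°.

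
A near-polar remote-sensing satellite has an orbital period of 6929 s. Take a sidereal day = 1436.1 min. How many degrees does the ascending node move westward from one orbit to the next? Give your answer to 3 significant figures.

28.9°

During one orbit Earth rotates (6929.0 / 86166) × 360° = 28.95°.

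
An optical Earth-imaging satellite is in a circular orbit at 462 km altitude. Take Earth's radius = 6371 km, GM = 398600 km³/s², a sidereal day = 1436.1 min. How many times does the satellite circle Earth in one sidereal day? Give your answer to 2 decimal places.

15.33

Semi-major axis a = 6371 + 462 = 6833 km. Period T = 2π√(a³/μ) = 2π√(6833³/398600) = 5621.2 s = 93.69 min.
Orbits per sidereal day = 86166 / 5621.2 = 15.329.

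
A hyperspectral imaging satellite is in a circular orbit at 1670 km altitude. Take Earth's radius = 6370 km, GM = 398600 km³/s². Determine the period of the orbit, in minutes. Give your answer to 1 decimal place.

Semi-major axis a = 6370 + 1670 = 8040 km. Period T = 2π√(a³/μ) = 2π√(8040³/398600) = 7174.6 s = 119.58 min.

119.6 min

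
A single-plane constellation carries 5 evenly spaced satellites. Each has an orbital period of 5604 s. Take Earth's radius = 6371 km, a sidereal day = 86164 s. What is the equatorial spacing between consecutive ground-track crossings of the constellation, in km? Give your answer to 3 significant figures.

521 km

Single-satellite node shift = (5604.0/86164) × 360° = 23.41°.
With 5 satellites evenly phased, successive equator crossings are 23.41/5 = 4.683° apart.
That is 4.683 × 111.2 = 521 km at the equator.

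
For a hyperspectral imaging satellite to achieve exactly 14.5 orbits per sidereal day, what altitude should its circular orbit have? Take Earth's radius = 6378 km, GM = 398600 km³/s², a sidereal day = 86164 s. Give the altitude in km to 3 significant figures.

Required period T = 86164 / 14.5 = 5942.3 s.
From T = 2π√(a³/μ): a = (μ T²/4π²)^(1/3) = (398600 × 5942.3² / 4π²)^(1/3) = 7091 km.
Altitude h = a − R = 7091 − 6378 = 713 km.

713 km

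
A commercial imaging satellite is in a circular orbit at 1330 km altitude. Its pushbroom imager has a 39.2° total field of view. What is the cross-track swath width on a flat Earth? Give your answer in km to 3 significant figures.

Half-angle = 39.2°/2 = 19.6°.
Swath width ≈ 2h·tan(θ/2) = 2 × 1330 × tan(19.6°) = 947.2 km.

947 km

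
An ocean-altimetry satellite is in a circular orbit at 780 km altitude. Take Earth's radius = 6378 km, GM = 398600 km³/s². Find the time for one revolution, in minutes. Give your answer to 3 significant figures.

Semi-major axis a = 6378 + 780 = 7158 km. Period T = 2π√(a³/μ) = 2π√(7158³/398600) = 6027.0 s = 100.45 min.

100 min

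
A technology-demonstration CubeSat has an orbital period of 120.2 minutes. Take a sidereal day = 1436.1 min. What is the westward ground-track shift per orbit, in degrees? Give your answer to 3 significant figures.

T = 120.2 min = 7212.0 s.
During one orbit Earth rotates (7212.0 / 86166) × 360° = 30.13°.

30.1°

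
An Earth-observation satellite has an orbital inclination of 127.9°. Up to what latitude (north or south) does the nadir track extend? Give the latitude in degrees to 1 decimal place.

Retrograde orbit: the ground track reaches ±(180° − i) = ±(180 − 127.9) = ±52.1°.

52.1°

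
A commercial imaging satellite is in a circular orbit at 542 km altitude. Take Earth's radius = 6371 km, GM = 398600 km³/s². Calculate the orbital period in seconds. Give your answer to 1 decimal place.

Semi-major axis a = 6371 + 542 = 6913 km. Period T = 2π√(a³/μ) = 2π√(6913³/398600) = 5720.2 s = 95.34 min.

5720.2 seconds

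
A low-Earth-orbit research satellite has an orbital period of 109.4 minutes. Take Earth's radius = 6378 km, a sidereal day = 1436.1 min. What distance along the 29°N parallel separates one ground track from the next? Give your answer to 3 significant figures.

2670 km

T = 109.4 min = 6564.0 s.
Node shift per orbit = (6564.0/86166) × 360° = 27.42°.
Equatorial spacing = 27.42 × 111.3 km/° = 3053 km.
At 29° latitude, spacing = 3053 × cos(29°) = 2670 km.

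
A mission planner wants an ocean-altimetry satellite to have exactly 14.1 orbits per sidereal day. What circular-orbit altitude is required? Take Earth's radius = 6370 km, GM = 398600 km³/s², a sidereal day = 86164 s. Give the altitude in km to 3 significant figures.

854 km

Required period T = 86164 / 14.1 = 6110.9 s.
From T = 2π√(a³/μ): a = (μ T²/4π²)^(1/3) = (398600 × 6110.9² / 4π²)^(1/3) = 7224 km.
Altitude h = a − R = 7224 − 6370 = 854 km.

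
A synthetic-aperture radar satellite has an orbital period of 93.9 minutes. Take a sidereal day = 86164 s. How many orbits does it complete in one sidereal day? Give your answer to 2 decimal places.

T = 93.9 min = 5634.0 s.
Orbits per sidereal day = 86164 / 5634.0 = 15.294.

15.29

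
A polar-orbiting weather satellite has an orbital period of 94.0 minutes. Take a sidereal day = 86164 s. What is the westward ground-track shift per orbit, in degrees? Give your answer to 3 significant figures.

T = 94.0 min = 5640.0 s.
During one orbit Earth rotates (5640.0 / 86164) × 360° = 23.56°.

23.6°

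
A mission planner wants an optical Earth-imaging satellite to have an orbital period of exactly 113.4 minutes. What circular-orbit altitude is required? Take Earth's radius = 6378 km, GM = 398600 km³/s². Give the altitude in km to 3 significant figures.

1380 km

T = 113.4 min = 6804.0 s.
From T = 2π√(a³/μ): a = (μ T²/4π²)^(1/3) = (398600 × 6804.0² / 4π²)^(1/3) = 7761 km.
Altitude h = a − R = 7761 − 6378 = 1383 km.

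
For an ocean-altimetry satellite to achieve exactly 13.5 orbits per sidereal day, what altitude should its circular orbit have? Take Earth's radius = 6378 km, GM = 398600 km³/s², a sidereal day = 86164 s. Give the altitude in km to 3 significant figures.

Required period T = 86164 / 13.5 = 6382.5 s.
From T = 2π√(a³/μ): a = (μ T²/4π²)^(1/3) = (398600 × 6382.5² / 4π²)^(1/3) = 7437 km.
Altitude h = a − R = 7437 − 6378 = 1059 km.

1060 km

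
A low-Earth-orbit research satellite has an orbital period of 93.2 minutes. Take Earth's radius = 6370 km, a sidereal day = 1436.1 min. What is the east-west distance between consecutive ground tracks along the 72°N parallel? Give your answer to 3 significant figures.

T = 93.2 min = 5592.0 s.
Node shift per orbit = (5592.0/86166) × 360° = 23.36°.
Equatorial spacing = 23.36 × 111.2 km/° = 2597 km.
At 72° latitude, spacing = 2597 × cos(72°) = 803 km.

803 km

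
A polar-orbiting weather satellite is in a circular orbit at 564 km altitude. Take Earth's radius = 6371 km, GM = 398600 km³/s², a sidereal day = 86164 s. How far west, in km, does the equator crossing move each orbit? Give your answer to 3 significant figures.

2670 km

Semi-major axis a = 6371 + 564 = 6935 km. Period T = 2π√(a³/μ) = 2π√(6935³/398600) = 5747.5 s = 95.79 min.
During one orbit Earth rotates (5747.5 / 86164) × 360° = 24.01°.
At the equator that is 24.01° × (2π·6371/360) km/° = 24.01 × 111.2 = 2670 km.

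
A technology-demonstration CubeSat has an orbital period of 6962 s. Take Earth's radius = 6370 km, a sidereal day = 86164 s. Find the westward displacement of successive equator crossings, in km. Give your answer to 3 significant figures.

During one orbit Earth rotates (6962.0 / 86164) × 360° = 29.09°.
At the equator that is 29.09° × (2π·6370/360) km/° = 29.09 × 111.2 = 3234 km.

3230 km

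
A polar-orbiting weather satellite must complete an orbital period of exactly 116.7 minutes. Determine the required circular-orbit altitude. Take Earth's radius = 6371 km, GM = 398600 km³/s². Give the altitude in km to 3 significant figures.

T = 116.7 min = 7002.0 s.
From T = 2π√(a³/μ): a = (μ T²/4π²)^(1/3) = (398600 × 7002.0² / 4π²)^(1/3) = 7911 km.
Altitude h = a − R = 7911 − 6371 = 1540 km.

1540 km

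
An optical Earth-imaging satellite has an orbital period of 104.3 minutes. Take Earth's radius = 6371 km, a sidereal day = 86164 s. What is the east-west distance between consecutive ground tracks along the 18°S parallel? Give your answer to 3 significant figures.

T = 104.3 min = 6258.0 s.
Node shift per orbit = (6258.0/86164) × 360° = 26.15°.
Equatorial spacing = 26.15 × 111.2 km/° = 2907 km.
At 18° latitude, spacing = 2907 × cos(18°) = 2765 km.

2770 km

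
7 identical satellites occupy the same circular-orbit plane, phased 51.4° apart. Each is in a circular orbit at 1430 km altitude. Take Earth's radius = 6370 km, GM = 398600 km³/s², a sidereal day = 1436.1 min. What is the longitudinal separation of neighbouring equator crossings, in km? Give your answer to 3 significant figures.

Semi-major axis a = 6370 + 1430 = 7800 km. Period T = 2π√(a³/μ) = 2π√(7800³/398600) = 6855.7 s = 114.26 min.
Single-satellite node shift = (6855.7/86166) × 360° = 28.64°.
With 7 satellites evenly phased, successive equator crossings are 28.64/7 = 4.092° apart.
That is 4.092 × 111.2 = 455 km at the equator.

455 km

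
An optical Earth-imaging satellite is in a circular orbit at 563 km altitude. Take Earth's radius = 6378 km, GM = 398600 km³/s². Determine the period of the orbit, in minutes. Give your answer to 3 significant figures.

Semi-major axis a = 6378 + 563 = 6941 km. Period T = 2π√(a³/μ) = 2π√(6941³/398600) = 5755.0 s = 95.92 min.

95.9 min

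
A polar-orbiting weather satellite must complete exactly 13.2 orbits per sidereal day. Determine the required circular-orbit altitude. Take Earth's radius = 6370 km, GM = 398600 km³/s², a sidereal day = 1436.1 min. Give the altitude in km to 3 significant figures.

Required period T = 86166 / 13.2 = 6527.7 s.
From T = 2π√(a³/μ): a = (μ T²/4π²)^(1/3) = (398600 × 6527.7² / 4π²)^(1/3) = 7549 km.
Altitude h = a − R = 7549 − 6370 = 1179 km.

1180 km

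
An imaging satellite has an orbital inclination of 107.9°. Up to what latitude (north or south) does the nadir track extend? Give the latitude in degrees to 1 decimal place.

Retrograde orbit: the ground track reaches ±(180° − i) = ±(180 − 107.9) = ±72.1°.

72.1°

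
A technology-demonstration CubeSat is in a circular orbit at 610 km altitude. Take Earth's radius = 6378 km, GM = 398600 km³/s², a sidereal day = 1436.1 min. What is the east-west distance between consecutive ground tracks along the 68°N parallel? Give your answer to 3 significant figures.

1010 km

Semi-major axis a = 6378 + 610 = 6988 km. Period T = 2π√(a³/μ) = 2π√(6988³/398600) = 5813.5 s = 96.89 min.
Node shift per orbit = (5813.5/86166) × 360° = 24.29°.
Equatorial spacing = 24.29 × 111.3 km/° = 2704 km.
At 68° latitude, spacing = 2704 × cos(68°) = 1013 km.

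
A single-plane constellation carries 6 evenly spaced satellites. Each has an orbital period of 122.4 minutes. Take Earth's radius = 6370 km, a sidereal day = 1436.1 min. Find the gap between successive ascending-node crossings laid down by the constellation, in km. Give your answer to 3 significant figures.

T = 122.4 min = 7344.0 s.
Single-satellite node shift = (7344.0/86166) × 360° = 30.68°.
With 6 satellites evenly phased, successive equator crossings are 30.68/6 = 5.114° apart.
That is 5.114 × 111.2 = 569 km at the equator.

569 km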